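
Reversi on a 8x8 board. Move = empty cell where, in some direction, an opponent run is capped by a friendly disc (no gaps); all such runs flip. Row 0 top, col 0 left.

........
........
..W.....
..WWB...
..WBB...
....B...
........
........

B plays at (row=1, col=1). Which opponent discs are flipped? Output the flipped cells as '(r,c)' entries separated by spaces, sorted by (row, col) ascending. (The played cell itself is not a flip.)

Dir NW: first cell '.' (not opp) -> no flip
Dir N: first cell '.' (not opp) -> no flip
Dir NE: first cell '.' (not opp) -> no flip
Dir W: first cell '.' (not opp) -> no flip
Dir E: first cell '.' (not opp) -> no flip
Dir SW: first cell '.' (not opp) -> no flip
Dir S: first cell '.' (not opp) -> no flip
Dir SE: opp run (2,2) (3,3) capped by B -> flip

Answer: (2,2) (3,3)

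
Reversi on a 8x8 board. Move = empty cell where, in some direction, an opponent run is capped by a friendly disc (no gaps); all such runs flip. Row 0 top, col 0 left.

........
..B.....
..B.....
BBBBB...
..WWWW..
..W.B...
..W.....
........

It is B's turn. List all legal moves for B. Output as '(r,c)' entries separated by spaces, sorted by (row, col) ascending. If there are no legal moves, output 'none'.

Answer: (3,6) (5,1) (5,3) (5,5) (5,6) (6,1) (7,2)

Derivation:
(3,5): no bracket -> illegal
(3,6): flips 1 -> legal
(4,1): no bracket -> illegal
(4,6): no bracket -> illegal
(5,1): flips 1 -> legal
(5,3): flips 2 -> legal
(5,5): flips 1 -> legal
(5,6): flips 1 -> legal
(6,1): flips 2 -> legal
(6,3): no bracket -> illegal
(7,1): no bracket -> illegal
(7,2): flips 3 -> legal
(7,3): no bracket -> illegal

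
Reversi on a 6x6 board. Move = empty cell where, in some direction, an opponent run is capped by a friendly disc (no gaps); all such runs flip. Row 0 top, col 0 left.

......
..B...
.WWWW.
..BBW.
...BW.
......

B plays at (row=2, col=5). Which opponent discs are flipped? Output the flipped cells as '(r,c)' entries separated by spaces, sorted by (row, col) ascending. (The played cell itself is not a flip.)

Dir NW: first cell '.' (not opp) -> no flip
Dir N: first cell '.' (not opp) -> no flip
Dir NE: edge -> no flip
Dir W: opp run (2,4) (2,3) (2,2) (2,1), next='.' -> no flip
Dir E: edge -> no flip
Dir SW: opp run (3,4) capped by B -> flip
Dir S: first cell '.' (not opp) -> no flip
Dir SE: edge -> no flip

Answer: (3,4)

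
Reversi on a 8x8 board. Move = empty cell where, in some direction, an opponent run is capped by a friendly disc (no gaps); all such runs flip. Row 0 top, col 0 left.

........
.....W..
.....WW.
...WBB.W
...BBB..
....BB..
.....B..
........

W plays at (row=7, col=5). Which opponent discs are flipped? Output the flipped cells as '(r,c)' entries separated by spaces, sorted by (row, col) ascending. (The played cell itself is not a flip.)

Dir NW: first cell '.' (not opp) -> no flip
Dir N: opp run (6,5) (5,5) (4,5) (3,5) capped by W -> flip
Dir NE: first cell '.' (not opp) -> no flip
Dir W: first cell '.' (not opp) -> no flip
Dir E: first cell '.' (not opp) -> no flip
Dir SW: edge -> no flip
Dir S: edge -> no flip
Dir SE: edge -> no flip

Answer: (3,5) (4,5) (5,5) (6,5)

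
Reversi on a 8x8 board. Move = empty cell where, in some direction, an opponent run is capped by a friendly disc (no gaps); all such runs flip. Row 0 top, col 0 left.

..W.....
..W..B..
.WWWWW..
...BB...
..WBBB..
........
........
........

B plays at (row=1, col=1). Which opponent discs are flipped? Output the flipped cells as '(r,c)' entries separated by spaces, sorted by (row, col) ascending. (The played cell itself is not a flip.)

Answer: (2,2)

Derivation:
Dir NW: first cell '.' (not opp) -> no flip
Dir N: first cell '.' (not opp) -> no flip
Dir NE: opp run (0,2), next=edge -> no flip
Dir W: first cell '.' (not opp) -> no flip
Dir E: opp run (1,2), next='.' -> no flip
Dir SW: first cell '.' (not opp) -> no flip
Dir S: opp run (2,1), next='.' -> no flip
Dir SE: opp run (2,2) capped by B -> flip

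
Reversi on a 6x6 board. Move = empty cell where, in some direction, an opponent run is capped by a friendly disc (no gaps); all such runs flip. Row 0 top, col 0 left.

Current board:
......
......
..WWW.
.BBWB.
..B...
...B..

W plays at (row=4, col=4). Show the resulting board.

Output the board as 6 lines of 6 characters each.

Place W at (4,4); scan 8 dirs for brackets.
Dir NW: first cell 'W' (not opp) -> no flip
Dir N: opp run (3,4) capped by W -> flip
Dir NE: first cell '.' (not opp) -> no flip
Dir W: first cell '.' (not opp) -> no flip
Dir E: first cell '.' (not opp) -> no flip
Dir SW: opp run (5,3), next=edge -> no flip
Dir S: first cell '.' (not opp) -> no flip
Dir SE: first cell '.' (not opp) -> no flip
All flips: (3,4)

Answer: ......
......
..WWW.
.BBWW.
..B.W.
...B..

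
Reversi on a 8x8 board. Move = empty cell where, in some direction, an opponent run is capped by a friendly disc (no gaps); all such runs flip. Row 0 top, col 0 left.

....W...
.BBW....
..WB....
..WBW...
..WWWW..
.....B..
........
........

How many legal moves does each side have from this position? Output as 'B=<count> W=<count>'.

-- B to move --
(0,2): no bracket -> illegal
(0,3): flips 1 -> legal
(0,5): no bracket -> illegal
(1,4): flips 1 -> legal
(1,5): no bracket -> illegal
(2,1): flips 1 -> legal
(2,4): no bracket -> illegal
(2,5): no bracket -> illegal
(3,1): flips 1 -> legal
(3,5): flips 2 -> legal
(3,6): no bracket -> illegal
(4,1): flips 1 -> legal
(4,6): no bracket -> illegal
(5,1): flips 1 -> legal
(5,2): flips 3 -> legal
(5,3): flips 1 -> legal
(5,4): no bracket -> illegal
(5,6): flips 2 -> legal
B mobility = 10
-- W to move --
(0,0): flips 1 -> legal
(0,1): flips 2 -> legal
(0,2): flips 1 -> legal
(0,3): no bracket -> illegal
(1,0): flips 2 -> legal
(1,4): flips 1 -> legal
(2,0): no bracket -> illegal
(2,1): no bracket -> illegal
(2,4): flips 2 -> legal
(4,6): no bracket -> illegal
(5,4): no bracket -> illegal
(5,6): no bracket -> illegal
(6,4): no bracket -> illegal
(6,5): flips 1 -> legal
(6,6): flips 1 -> legal
W mobility = 8

Answer: B=10 W=8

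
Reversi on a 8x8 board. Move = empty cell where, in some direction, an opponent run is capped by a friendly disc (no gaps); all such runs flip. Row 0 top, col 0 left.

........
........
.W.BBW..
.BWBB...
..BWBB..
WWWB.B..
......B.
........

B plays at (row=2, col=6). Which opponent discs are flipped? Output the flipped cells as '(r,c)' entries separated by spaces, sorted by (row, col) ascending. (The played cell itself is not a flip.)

Dir NW: first cell '.' (not opp) -> no flip
Dir N: first cell '.' (not opp) -> no flip
Dir NE: first cell '.' (not opp) -> no flip
Dir W: opp run (2,5) capped by B -> flip
Dir E: first cell '.' (not opp) -> no flip
Dir SW: first cell '.' (not opp) -> no flip
Dir S: first cell '.' (not opp) -> no flip
Dir SE: first cell '.' (not opp) -> no flip

Answer: (2,5)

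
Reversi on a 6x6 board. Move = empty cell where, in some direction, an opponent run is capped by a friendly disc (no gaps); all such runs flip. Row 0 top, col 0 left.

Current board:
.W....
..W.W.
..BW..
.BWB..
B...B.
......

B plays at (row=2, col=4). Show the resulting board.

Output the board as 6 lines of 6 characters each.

Place B at (2,4); scan 8 dirs for brackets.
Dir NW: first cell '.' (not opp) -> no flip
Dir N: opp run (1,4), next='.' -> no flip
Dir NE: first cell '.' (not opp) -> no flip
Dir W: opp run (2,3) capped by B -> flip
Dir E: first cell '.' (not opp) -> no flip
Dir SW: first cell 'B' (not opp) -> no flip
Dir S: first cell '.' (not opp) -> no flip
Dir SE: first cell '.' (not opp) -> no flip
All flips: (2,3)

Answer: .W....
..W.W.
..BBB.
.BWB..
B...B.
......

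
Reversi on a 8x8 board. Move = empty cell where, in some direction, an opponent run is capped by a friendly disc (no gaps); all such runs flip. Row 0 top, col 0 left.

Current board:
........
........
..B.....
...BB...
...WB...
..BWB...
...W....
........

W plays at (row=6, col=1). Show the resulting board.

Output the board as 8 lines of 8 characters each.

Answer: ........
........
..B.....
...BB...
...WB...
..WWB...
.W.W....
........

Derivation:
Place W at (6,1); scan 8 dirs for brackets.
Dir NW: first cell '.' (not opp) -> no flip
Dir N: first cell '.' (not opp) -> no flip
Dir NE: opp run (5,2) capped by W -> flip
Dir W: first cell '.' (not opp) -> no flip
Dir E: first cell '.' (not opp) -> no flip
Dir SW: first cell '.' (not opp) -> no flip
Dir S: first cell '.' (not opp) -> no flip
Dir SE: first cell '.' (not opp) -> no flip
All flips: (5,2)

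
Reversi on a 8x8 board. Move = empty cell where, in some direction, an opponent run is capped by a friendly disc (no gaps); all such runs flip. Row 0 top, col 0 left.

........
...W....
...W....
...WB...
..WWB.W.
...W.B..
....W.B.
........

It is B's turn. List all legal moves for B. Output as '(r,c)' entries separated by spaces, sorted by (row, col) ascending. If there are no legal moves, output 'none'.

(0,2): no bracket -> illegal
(0,3): no bracket -> illegal
(0,4): no bracket -> illegal
(1,2): flips 1 -> legal
(1,4): no bracket -> illegal
(2,2): flips 1 -> legal
(2,4): no bracket -> illegal
(3,1): no bracket -> illegal
(3,2): flips 1 -> legal
(3,5): no bracket -> illegal
(3,6): no bracket -> illegal
(3,7): flips 1 -> legal
(4,1): flips 2 -> legal
(4,5): no bracket -> illegal
(4,7): no bracket -> illegal
(5,1): no bracket -> illegal
(5,2): flips 1 -> legal
(5,4): no bracket -> illegal
(5,6): no bracket -> illegal
(5,7): no bracket -> illegal
(6,2): flips 1 -> legal
(6,3): no bracket -> illegal
(6,5): no bracket -> illegal
(7,3): flips 1 -> legal
(7,4): no bracket -> illegal
(7,5): no bracket -> illegal

Answer: (1,2) (2,2) (3,2) (3,7) (4,1) (5,2) (6,2) (7,3)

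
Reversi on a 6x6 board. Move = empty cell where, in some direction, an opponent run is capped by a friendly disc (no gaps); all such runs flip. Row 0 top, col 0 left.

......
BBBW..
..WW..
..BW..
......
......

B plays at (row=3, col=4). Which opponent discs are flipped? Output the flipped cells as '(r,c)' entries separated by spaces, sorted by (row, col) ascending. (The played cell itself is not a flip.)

Answer: (2,3) (3,3)

Derivation:
Dir NW: opp run (2,3) capped by B -> flip
Dir N: first cell '.' (not opp) -> no flip
Dir NE: first cell '.' (not opp) -> no flip
Dir W: opp run (3,3) capped by B -> flip
Dir E: first cell '.' (not opp) -> no flip
Dir SW: first cell '.' (not opp) -> no flip
Dir S: first cell '.' (not opp) -> no flip
Dir SE: first cell '.' (not opp) -> no flip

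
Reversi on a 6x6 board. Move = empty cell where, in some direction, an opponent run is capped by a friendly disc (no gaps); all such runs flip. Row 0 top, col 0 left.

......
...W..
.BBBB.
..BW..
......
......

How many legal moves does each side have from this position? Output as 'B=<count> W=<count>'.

-- B to move --
(0,2): flips 1 -> legal
(0,3): flips 1 -> legal
(0,4): flips 1 -> legal
(1,2): no bracket -> illegal
(1,4): no bracket -> illegal
(3,4): flips 1 -> legal
(4,2): flips 1 -> legal
(4,3): flips 1 -> legal
(4,4): flips 1 -> legal
B mobility = 7
-- W to move --
(1,0): no bracket -> illegal
(1,1): flips 1 -> legal
(1,2): no bracket -> illegal
(1,4): no bracket -> illegal
(1,5): flips 1 -> legal
(2,0): no bracket -> illegal
(2,5): no bracket -> illegal
(3,0): no bracket -> illegal
(3,1): flips 2 -> legal
(3,4): no bracket -> illegal
(3,5): flips 1 -> legal
(4,1): no bracket -> illegal
(4,2): no bracket -> illegal
(4,3): no bracket -> illegal
W mobility = 4

Answer: B=7 W=4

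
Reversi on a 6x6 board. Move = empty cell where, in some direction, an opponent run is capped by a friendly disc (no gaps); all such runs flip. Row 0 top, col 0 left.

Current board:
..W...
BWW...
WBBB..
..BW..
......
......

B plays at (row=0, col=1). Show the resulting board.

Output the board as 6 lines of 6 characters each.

Answer: .BW...
BBB...
WBBB..
..BW..
......
......

Derivation:
Place B at (0,1); scan 8 dirs for brackets.
Dir NW: edge -> no flip
Dir N: edge -> no flip
Dir NE: edge -> no flip
Dir W: first cell '.' (not opp) -> no flip
Dir E: opp run (0,2), next='.' -> no flip
Dir SW: first cell 'B' (not opp) -> no flip
Dir S: opp run (1,1) capped by B -> flip
Dir SE: opp run (1,2) capped by B -> flip
All flips: (1,1) (1,2)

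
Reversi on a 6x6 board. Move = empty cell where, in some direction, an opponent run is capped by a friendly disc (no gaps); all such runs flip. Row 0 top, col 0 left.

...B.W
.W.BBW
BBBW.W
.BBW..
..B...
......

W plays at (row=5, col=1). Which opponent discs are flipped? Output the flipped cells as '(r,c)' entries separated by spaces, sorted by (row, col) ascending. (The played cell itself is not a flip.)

Answer: (4,2)

Derivation:
Dir NW: first cell '.' (not opp) -> no flip
Dir N: first cell '.' (not opp) -> no flip
Dir NE: opp run (4,2) capped by W -> flip
Dir W: first cell '.' (not opp) -> no flip
Dir E: first cell '.' (not opp) -> no flip
Dir SW: edge -> no flip
Dir S: edge -> no flip
Dir SE: edge -> no flip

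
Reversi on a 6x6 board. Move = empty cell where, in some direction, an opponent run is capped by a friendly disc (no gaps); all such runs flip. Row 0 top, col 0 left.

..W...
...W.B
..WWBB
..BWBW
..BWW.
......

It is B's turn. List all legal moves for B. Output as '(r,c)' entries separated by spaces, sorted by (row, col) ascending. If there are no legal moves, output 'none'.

(0,1): no bracket -> illegal
(0,3): no bracket -> illegal
(0,4): no bracket -> illegal
(1,1): no bracket -> illegal
(1,2): flips 2 -> legal
(1,4): flips 1 -> legal
(2,1): flips 2 -> legal
(3,1): no bracket -> illegal
(4,5): flips 3 -> legal
(5,2): flips 1 -> legal
(5,3): no bracket -> illegal
(5,4): flips 2 -> legal
(5,5): no bracket -> illegal

Answer: (1,2) (1,4) (2,1) (4,5) (5,2) (5,4)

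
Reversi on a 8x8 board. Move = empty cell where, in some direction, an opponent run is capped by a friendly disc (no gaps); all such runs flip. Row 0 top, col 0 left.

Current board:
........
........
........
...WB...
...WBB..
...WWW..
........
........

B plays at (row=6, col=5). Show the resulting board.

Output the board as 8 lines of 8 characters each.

Answer: ........
........
........
...WB...
...WBB..
...WWB..
.....B..
........

Derivation:
Place B at (6,5); scan 8 dirs for brackets.
Dir NW: opp run (5,4) (4,3), next='.' -> no flip
Dir N: opp run (5,5) capped by B -> flip
Dir NE: first cell '.' (not opp) -> no flip
Dir W: first cell '.' (not opp) -> no flip
Dir E: first cell '.' (not opp) -> no flip
Dir SW: first cell '.' (not opp) -> no flip
Dir S: first cell '.' (not opp) -> no flip
Dir SE: first cell '.' (not opp) -> no flip
All flips: (5,5)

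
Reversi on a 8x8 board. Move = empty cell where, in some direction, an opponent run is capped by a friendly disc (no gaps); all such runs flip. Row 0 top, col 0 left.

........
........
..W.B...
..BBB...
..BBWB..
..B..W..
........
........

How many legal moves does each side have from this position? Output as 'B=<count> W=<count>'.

Answer: B=5 W=5

Derivation:
-- B to move --
(1,1): flips 1 -> legal
(1,2): flips 1 -> legal
(1,3): no bracket -> illegal
(2,1): no bracket -> illegal
(2,3): no bracket -> illegal
(3,1): no bracket -> illegal
(3,5): no bracket -> illegal
(4,6): no bracket -> illegal
(5,3): no bracket -> illegal
(5,4): flips 1 -> legal
(5,6): no bracket -> illegal
(6,4): no bracket -> illegal
(6,5): flips 1 -> legal
(6,6): flips 2 -> legal
B mobility = 5
-- W to move --
(1,3): no bracket -> illegal
(1,4): flips 2 -> legal
(1,5): no bracket -> illegal
(2,1): no bracket -> illegal
(2,3): no bracket -> illegal
(2,5): no bracket -> illegal
(3,1): no bracket -> illegal
(3,5): flips 1 -> legal
(3,6): no bracket -> illegal
(4,1): flips 2 -> legal
(4,6): flips 1 -> legal
(5,1): no bracket -> illegal
(5,3): no bracket -> illegal
(5,4): no bracket -> illegal
(5,6): no bracket -> illegal
(6,1): no bracket -> illegal
(6,2): flips 3 -> legal
(6,3): no bracket -> illegal
W mobility = 5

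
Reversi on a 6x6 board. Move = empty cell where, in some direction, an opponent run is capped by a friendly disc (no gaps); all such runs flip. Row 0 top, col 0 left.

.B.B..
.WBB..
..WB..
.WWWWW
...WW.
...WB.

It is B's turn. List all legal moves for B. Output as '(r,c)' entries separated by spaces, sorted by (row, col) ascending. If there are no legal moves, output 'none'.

Answer: (1,0) (2,1) (2,4) (4,0) (4,1) (4,2) (4,5) (5,2)

Derivation:
(0,0): no bracket -> illegal
(0,2): no bracket -> illegal
(1,0): flips 1 -> legal
(2,0): no bracket -> illegal
(2,1): flips 4 -> legal
(2,4): flips 2 -> legal
(2,5): no bracket -> illegal
(3,0): no bracket -> illegal
(4,0): flips 2 -> legal
(4,1): flips 1 -> legal
(4,2): flips 2 -> legal
(4,5): flips 1 -> legal
(5,2): flips 1 -> legal
(5,5): no bracket -> illegal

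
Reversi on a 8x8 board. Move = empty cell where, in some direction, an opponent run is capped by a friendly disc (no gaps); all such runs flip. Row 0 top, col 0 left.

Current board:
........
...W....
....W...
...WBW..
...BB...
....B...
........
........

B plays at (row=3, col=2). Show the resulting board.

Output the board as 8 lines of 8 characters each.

Place B at (3,2); scan 8 dirs for brackets.
Dir NW: first cell '.' (not opp) -> no flip
Dir N: first cell '.' (not opp) -> no flip
Dir NE: first cell '.' (not opp) -> no flip
Dir W: first cell '.' (not opp) -> no flip
Dir E: opp run (3,3) capped by B -> flip
Dir SW: first cell '.' (not opp) -> no flip
Dir S: first cell '.' (not opp) -> no flip
Dir SE: first cell 'B' (not opp) -> no flip
All flips: (3,3)

Answer: ........
...W....
....W...
..BBBW..
...BB...
....B...
........
........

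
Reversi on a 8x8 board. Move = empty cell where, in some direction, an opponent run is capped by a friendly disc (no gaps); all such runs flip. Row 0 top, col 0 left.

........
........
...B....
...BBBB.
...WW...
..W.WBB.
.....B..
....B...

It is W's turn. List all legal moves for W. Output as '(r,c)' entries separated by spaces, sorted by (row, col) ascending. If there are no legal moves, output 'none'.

Answer: (1,3) (2,2) (2,4) (2,5) (2,6) (5,7) (6,6) (7,6)

Derivation:
(1,2): no bracket -> illegal
(1,3): flips 2 -> legal
(1,4): no bracket -> illegal
(2,2): flips 1 -> legal
(2,4): flips 1 -> legal
(2,5): flips 1 -> legal
(2,6): flips 1 -> legal
(2,7): no bracket -> illegal
(3,2): no bracket -> illegal
(3,7): no bracket -> illegal
(4,2): no bracket -> illegal
(4,5): no bracket -> illegal
(4,6): no bracket -> illegal
(4,7): no bracket -> illegal
(5,7): flips 2 -> legal
(6,3): no bracket -> illegal
(6,4): no bracket -> illegal
(6,6): flips 1 -> legal
(6,7): no bracket -> illegal
(7,3): no bracket -> illegal
(7,5): no bracket -> illegal
(7,6): flips 1 -> legal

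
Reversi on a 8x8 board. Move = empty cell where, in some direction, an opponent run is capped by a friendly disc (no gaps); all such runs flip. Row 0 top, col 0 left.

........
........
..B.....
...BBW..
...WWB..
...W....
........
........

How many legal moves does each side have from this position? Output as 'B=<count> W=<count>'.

-- B to move --
(2,4): no bracket -> illegal
(2,5): flips 1 -> legal
(2,6): no bracket -> illegal
(3,2): no bracket -> illegal
(3,6): flips 1 -> legal
(4,2): flips 2 -> legal
(4,6): no bracket -> illegal
(5,2): flips 1 -> legal
(5,4): flips 1 -> legal
(5,5): flips 1 -> legal
(6,2): no bracket -> illegal
(6,3): flips 2 -> legal
(6,4): no bracket -> illegal
B mobility = 7
-- W to move --
(1,1): flips 2 -> legal
(1,2): no bracket -> illegal
(1,3): no bracket -> illegal
(2,1): no bracket -> illegal
(2,3): flips 1 -> legal
(2,4): flips 1 -> legal
(2,5): flips 1 -> legal
(3,1): no bracket -> illegal
(3,2): flips 2 -> legal
(3,6): no bracket -> illegal
(4,2): no bracket -> illegal
(4,6): flips 1 -> legal
(5,4): no bracket -> illegal
(5,5): flips 1 -> legal
(5,6): no bracket -> illegal
W mobility = 7

Answer: B=7 W=7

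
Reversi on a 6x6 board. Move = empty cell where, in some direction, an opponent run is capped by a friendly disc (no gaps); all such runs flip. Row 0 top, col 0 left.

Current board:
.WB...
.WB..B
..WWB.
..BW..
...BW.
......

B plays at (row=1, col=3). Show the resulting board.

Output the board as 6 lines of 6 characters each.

Answer: .WB...
.WBB.B
..WBB.
..BB..
...BW.
......

Derivation:
Place B at (1,3); scan 8 dirs for brackets.
Dir NW: first cell 'B' (not opp) -> no flip
Dir N: first cell '.' (not opp) -> no flip
Dir NE: first cell '.' (not opp) -> no flip
Dir W: first cell 'B' (not opp) -> no flip
Dir E: first cell '.' (not opp) -> no flip
Dir SW: opp run (2,2), next='.' -> no flip
Dir S: opp run (2,3) (3,3) capped by B -> flip
Dir SE: first cell 'B' (not opp) -> no flip
All flips: (2,3) (3,3)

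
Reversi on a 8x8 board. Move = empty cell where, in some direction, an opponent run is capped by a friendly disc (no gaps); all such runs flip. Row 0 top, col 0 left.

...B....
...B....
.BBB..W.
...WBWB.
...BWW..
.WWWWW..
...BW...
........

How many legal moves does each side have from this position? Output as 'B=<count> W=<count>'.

Answer: B=9 W=13

Derivation:
-- B to move --
(1,5): no bracket -> illegal
(1,6): flips 1 -> legal
(1,7): no bracket -> illegal
(2,4): no bracket -> illegal
(2,5): no bracket -> illegal
(2,7): no bracket -> illegal
(3,2): flips 1 -> legal
(3,7): no bracket -> illegal
(4,0): no bracket -> illegal
(4,1): flips 1 -> legal
(4,2): no bracket -> illegal
(4,6): flips 2 -> legal
(5,0): no bracket -> illegal
(5,6): flips 1 -> legal
(6,0): no bracket -> illegal
(6,1): flips 1 -> legal
(6,2): no bracket -> illegal
(6,5): flips 2 -> legal
(6,6): flips 3 -> legal
(7,3): no bracket -> illegal
(7,4): flips 3 -> legal
(7,5): no bracket -> illegal
B mobility = 9
-- W to move --
(0,2): no bracket -> illegal
(0,4): no bracket -> illegal
(1,0): no bracket -> illegal
(1,1): flips 1 -> legal
(1,2): flips 2 -> legal
(1,4): no bracket -> illegal
(2,0): no bracket -> illegal
(2,4): flips 1 -> legal
(2,5): flips 2 -> legal
(2,7): flips 1 -> legal
(3,0): no bracket -> illegal
(3,1): no bracket -> illegal
(3,2): flips 1 -> legal
(3,7): flips 1 -> legal
(4,2): flips 1 -> legal
(4,6): flips 1 -> legal
(4,7): no bracket -> illegal
(6,2): flips 1 -> legal
(7,2): flips 1 -> legal
(7,3): flips 1 -> legal
(7,4): flips 1 -> legal
W mobility = 13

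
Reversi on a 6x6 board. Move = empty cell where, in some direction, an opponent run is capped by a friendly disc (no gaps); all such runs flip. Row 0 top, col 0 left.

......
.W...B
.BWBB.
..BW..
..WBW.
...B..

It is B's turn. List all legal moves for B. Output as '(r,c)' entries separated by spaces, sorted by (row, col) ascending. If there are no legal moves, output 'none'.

Answer: (0,1) (1,2) (3,1) (3,4) (3,5) (4,1) (4,5) (5,1) (5,2)

Derivation:
(0,0): no bracket -> illegal
(0,1): flips 1 -> legal
(0,2): no bracket -> illegal
(1,0): no bracket -> illegal
(1,2): flips 1 -> legal
(1,3): no bracket -> illegal
(2,0): no bracket -> illegal
(3,1): flips 1 -> legal
(3,4): flips 1 -> legal
(3,5): flips 1 -> legal
(4,1): flips 1 -> legal
(4,5): flips 1 -> legal
(5,1): flips 2 -> legal
(5,2): flips 1 -> legal
(5,4): no bracket -> illegal
(5,5): no bracket -> illegal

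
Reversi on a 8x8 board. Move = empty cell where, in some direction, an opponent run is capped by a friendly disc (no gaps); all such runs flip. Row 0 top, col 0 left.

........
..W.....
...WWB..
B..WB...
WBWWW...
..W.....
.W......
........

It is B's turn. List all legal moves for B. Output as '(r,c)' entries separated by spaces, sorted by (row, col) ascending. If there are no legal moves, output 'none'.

Answer: (0,1) (1,4) (2,2) (3,2) (4,5) (5,0) (5,4) (6,3) (7,0)

Derivation:
(0,1): flips 2 -> legal
(0,2): no bracket -> illegal
(0,3): no bracket -> illegal
(1,1): no bracket -> illegal
(1,3): no bracket -> illegal
(1,4): flips 1 -> legal
(1,5): no bracket -> illegal
(2,1): no bracket -> illegal
(2,2): flips 2 -> legal
(3,1): no bracket -> illegal
(3,2): flips 1 -> legal
(3,5): no bracket -> illegal
(4,5): flips 3 -> legal
(5,0): flips 1 -> legal
(5,1): no bracket -> illegal
(5,3): no bracket -> illegal
(5,4): flips 1 -> legal
(5,5): no bracket -> illegal
(6,0): no bracket -> illegal
(6,2): no bracket -> illegal
(6,3): flips 1 -> legal
(7,0): flips 3 -> legal
(7,1): no bracket -> illegal
(7,2): no bracket -> illegal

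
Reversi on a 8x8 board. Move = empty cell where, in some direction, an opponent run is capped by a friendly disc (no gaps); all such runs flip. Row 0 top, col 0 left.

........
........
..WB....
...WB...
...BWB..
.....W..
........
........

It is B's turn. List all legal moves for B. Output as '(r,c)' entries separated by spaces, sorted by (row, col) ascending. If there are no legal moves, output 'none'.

Answer: (2,1) (3,2) (5,4) (6,5)

Derivation:
(1,1): no bracket -> illegal
(1,2): no bracket -> illegal
(1,3): no bracket -> illegal
(2,1): flips 1 -> legal
(2,4): no bracket -> illegal
(3,1): no bracket -> illegal
(3,2): flips 1 -> legal
(3,5): no bracket -> illegal
(4,2): no bracket -> illegal
(4,6): no bracket -> illegal
(5,3): no bracket -> illegal
(5,4): flips 1 -> legal
(5,6): no bracket -> illegal
(6,4): no bracket -> illegal
(6,5): flips 1 -> legal
(6,6): no bracket -> illegal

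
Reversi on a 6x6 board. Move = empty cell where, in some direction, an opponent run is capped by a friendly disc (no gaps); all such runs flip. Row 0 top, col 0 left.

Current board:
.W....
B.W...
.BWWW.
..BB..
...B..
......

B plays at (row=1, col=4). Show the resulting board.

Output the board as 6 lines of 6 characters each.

Place B at (1,4); scan 8 dirs for brackets.
Dir NW: first cell '.' (not opp) -> no flip
Dir N: first cell '.' (not opp) -> no flip
Dir NE: first cell '.' (not opp) -> no flip
Dir W: first cell '.' (not opp) -> no flip
Dir E: first cell '.' (not opp) -> no flip
Dir SW: opp run (2,3) capped by B -> flip
Dir S: opp run (2,4), next='.' -> no flip
Dir SE: first cell '.' (not opp) -> no flip
All flips: (2,3)

Answer: .W....
B.W.B.
.BWBW.
..BB..
...B..
......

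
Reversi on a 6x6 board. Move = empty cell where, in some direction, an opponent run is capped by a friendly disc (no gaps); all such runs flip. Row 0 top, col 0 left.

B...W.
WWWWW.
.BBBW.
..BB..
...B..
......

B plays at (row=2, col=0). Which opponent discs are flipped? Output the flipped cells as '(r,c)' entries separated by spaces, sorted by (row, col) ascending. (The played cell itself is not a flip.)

Dir NW: edge -> no flip
Dir N: opp run (1,0) capped by B -> flip
Dir NE: opp run (1,1), next='.' -> no flip
Dir W: edge -> no flip
Dir E: first cell 'B' (not opp) -> no flip
Dir SW: edge -> no flip
Dir S: first cell '.' (not opp) -> no flip
Dir SE: first cell '.' (not opp) -> no flip

Answer: (1,0)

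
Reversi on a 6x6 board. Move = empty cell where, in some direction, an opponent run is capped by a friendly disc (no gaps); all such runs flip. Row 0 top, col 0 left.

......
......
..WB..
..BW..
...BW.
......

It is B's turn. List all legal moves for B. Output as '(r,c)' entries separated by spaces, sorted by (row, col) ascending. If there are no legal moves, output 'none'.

Answer: (1,2) (2,1) (3,4) (4,5)

Derivation:
(1,1): no bracket -> illegal
(1,2): flips 1 -> legal
(1,3): no bracket -> illegal
(2,1): flips 1 -> legal
(2,4): no bracket -> illegal
(3,1): no bracket -> illegal
(3,4): flips 1 -> legal
(3,5): no bracket -> illegal
(4,2): no bracket -> illegal
(4,5): flips 1 -> legal
(5,3): no bracket -> illegal
(5,4): no bracket -> illegal
(5,5): no bracket -> illegal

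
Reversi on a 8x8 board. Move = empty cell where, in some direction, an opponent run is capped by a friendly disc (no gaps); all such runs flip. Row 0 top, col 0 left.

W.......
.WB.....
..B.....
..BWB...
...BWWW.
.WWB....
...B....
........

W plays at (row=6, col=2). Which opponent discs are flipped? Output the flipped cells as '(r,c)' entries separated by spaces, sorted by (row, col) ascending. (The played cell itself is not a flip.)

Answer: (5,3)

Derivation:
Dir NW: first cell 'W' (not opp) -> no flip
Dir N: first cell 'W' (not opp) -> no flip
Dir NE: opp run (5,3) capped by W -> flip
Dir W: first cell '.' (not opp) -> no flip
Dir E: opp run (6,3), next='.' -> no flip
Dir SW: first cell '.' (not opp) -> no flip
Dir S: first cell '.' (not opp) -> no flip
Dir SE: first cell '.' (not opp) -> no flip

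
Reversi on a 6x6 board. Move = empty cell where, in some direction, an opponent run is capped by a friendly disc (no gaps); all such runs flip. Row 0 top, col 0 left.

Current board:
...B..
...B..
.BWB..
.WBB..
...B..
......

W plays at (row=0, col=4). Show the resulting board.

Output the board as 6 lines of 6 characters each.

Answer: ...BW.
...W..
.BWB..
.WBB..
...B..
......

Derivation:
Place W at (0,4); scan 8 dirs for brackets.
Dir NW: edge -> no flip
Dir N: edge -> no flip
Dir NE: edge -> no flip
Dir W: opp run (0,3), next='.' -> no flip
Dir E: first cell '.' (not opp) -> no flip
Dir SW: opp run (1,3) capped by W -> flip
Dir S: first cell '.' (not opp) -> no flip
Dir SE: first cell '.' (not opp) -> no flip
All flips: (1,3)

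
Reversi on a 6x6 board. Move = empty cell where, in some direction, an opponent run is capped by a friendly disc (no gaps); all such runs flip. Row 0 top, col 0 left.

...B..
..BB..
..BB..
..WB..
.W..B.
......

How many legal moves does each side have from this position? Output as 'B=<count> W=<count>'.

-- B to move --
(2,1): no bracket -> illegal
(3,0): no bracket -> illegal
(3,1): flips 1 -> legal
(4,0): no bracket -> illegal
(4,2): flips 1 -> legal
(4,3): no bracket -> illegal
(5,0): flips 2 -> legal
(5,1): no bracket -> illegal
(5,2): no bracket -> illegal
B mobility = 3
-- W to move --
(0,1): no bracket -> illegal
(0,2): flips 2 -> legal
(0,4): no bracket -> illegal
(1,1): no bracket -> illegal
(1,4): flips 1 -> legal
(2,1): no bracket -> illegal
(2,4): no bracket -> illegal
(3,1): no bracket -> illegal
(3,4): flips 1 -> legal
(3,5): no bracket -> illegal
(4,2): no bracket -> illegal
(4,3): no bracket -> illegal
(4,5): no bracket -> illegal
(5,3): no bracket -> illegal
(5,4): no bracket -> illegal
(5,5): no bracket -> illegal
W mobility = 3

Answer: B=3 W=3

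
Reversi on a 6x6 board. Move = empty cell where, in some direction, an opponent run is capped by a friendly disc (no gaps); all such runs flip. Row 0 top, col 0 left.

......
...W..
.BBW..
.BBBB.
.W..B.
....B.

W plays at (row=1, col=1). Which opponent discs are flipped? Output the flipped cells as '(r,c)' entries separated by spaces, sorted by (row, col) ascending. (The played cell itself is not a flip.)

Answer: (2,1) (3,1)

Derivation:
Dir NW: first cell '.' (not opp) -> no flip
Dir N: first cell '.' (not opp) -> no flip
Dir NE: first cell '.' (not opp) -> no flip
Dir W: first cell '.' (not opp) -> no flip
Dir E: first cell '.' (not opp) -> no flip
Dir SW: first cell '.' (not opp) -> no flip
Dir S: opp run (2,1) (3,1) capped by W -> flip
Dir SE: opp run (2,2) (3,3) (4,4), next='.' -> no flip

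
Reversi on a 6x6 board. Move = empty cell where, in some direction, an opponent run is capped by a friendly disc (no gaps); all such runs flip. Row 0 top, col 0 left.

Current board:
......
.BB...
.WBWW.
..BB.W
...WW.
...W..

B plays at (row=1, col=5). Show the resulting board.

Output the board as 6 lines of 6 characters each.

Place B at (1,5); scan 8 dirs for brackets.
Dir NW: first cell '.' (not opp) -> no flip
Dir N: first cell '.' (not opp) -> no flip
Dir NE: edge -> no flip
Dir W: first cell '.' (not opp) -> no flip
Dir E: edge -> no flip
Dir SW: opp run (2,4) capped by B -> flip
Dir S: first cell '.' (not opp) -> no flip
Dir SE: edge -> no flip
All flips: (2,4)

Answer: ......
.BB..B
.WBWB.
..BB.W
...WW.
...W..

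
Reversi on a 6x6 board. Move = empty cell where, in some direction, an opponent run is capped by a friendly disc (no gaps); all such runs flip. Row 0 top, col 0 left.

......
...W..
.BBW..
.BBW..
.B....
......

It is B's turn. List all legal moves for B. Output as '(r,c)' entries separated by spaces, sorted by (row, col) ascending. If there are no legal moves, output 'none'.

(0,2): no bracket -> illegal
(0,3): no bracket -> illegal
(0,4): flips 1 -> legal
(1,2): no bracket -> illegal
(1,4): flips 1 -> legal
(2,4): flips 1 -> legal
(3,4): flips 1 -> legal
(4,2): no bracket -> illegal
(4,3): no bracket -> illegal
(4,4): flips 1 -> legal

Answer: (0,4) (1,4) (2,4) (3,4) (4,4)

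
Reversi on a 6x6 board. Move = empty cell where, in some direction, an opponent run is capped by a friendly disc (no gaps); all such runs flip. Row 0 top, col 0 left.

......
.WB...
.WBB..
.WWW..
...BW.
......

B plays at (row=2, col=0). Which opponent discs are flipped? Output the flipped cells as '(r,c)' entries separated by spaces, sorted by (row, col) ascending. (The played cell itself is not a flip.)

Dir NW: edge -> no flip
Dir N: first cell '.' (not opp) -> no flip
Dir NE: opp run (1,1), next='.' -> no flip
Dir W: edge -> no flip
Dir E: opp run (2,1) capped by B -> flip
Dir SW: edge -> no flip
Dir S: first cell '.' (not opp) -> no flip
Dir SE: opp run (3,1), next='.' -> no flip

Answer: (2,1)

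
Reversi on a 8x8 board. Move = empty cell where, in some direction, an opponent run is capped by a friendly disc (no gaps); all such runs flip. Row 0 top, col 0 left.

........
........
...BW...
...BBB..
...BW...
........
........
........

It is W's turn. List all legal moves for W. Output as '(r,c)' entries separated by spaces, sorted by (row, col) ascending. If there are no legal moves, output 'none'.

(1,2): no bracket -> illegal
(1,3): no bracket -> illegal
(1,4): no bracket -> illegal
(2,2): flips 2 -> legal
(2,5): no bracket -> illegal
(2,6): flips 1 -> legal
(3,2): no bracket -> illegal
(3,6): no bracket -> illegal
(4,2): flips 2 -> legal
(4,5): no bracket -> illegal
(4,6): flips 1 -> legal
(5,2): no bracket -> illegal
(5,3): no bracket -> illegal
(5,4): no bracket -> illegal

Answer: (2,2) (2,6) (4,2) (4,6)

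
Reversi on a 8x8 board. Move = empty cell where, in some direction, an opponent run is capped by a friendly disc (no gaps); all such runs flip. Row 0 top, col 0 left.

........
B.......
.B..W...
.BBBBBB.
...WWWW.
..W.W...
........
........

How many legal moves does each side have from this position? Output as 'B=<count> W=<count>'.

Answer: B=11 W=6

Derivation:
-- B to move --
(1,3): flips 1 -> legal
(1,4): flips 1 -> legal
(1,5): flips 1 -> legal
(2,3): no bracket -> illegal
(2,5): no bracket -> illegal
(3,7): no bracket -> illegal
(4,1): no bracket -> illegal
(4,2): no bracket -> illegal
(4,7): no bracket -> illegal
(5,1): no bracket -> illegal
(5,3): flips 2 -> legal
(5,5): flips 2 -> legal
(5,6): flips 2 -> legal
(5,7): flips 1 -> legal
(6,1): flips 2 -> legal
(6,2): no bracket -> illegal
(6,3): flips 2 -> legal
(6,4): flips 2 -> legal
(6,5): flips 2 -> legal
B mobility = 11
-- W to move --
(0,0): no bracket -> illegal
(0,1): no bracket -> illegal
(1,1): no bracket -> illegal
(1,2): no bracket -> illegal
(2,0): no bracket -> illegal
(2,2): flips 1 -> legal
(2,3): flips 2 -> legal
(2,5): flips 2 -> legal
(2,6): flips 2 -> legal
(2,7): flips 1 -> legal
(3,0): no bracket -> illegal
(3,7): no bracket -> illegal
(4,0): no bracket -> illegal
(4,1): no bracket -> illegal
(4,2): flips 1 -> legal
(4,7): no bracket -> illegal
W mobility = 6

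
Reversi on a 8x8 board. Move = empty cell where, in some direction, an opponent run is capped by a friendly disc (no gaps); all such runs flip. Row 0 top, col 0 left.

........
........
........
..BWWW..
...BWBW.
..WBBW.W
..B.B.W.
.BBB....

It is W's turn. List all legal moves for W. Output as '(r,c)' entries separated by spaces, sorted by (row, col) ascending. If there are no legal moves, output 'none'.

(2,1): no bracket -> illegal
(2,2): no bracket -> illegal
(2,3): no bracket -> illegal
(3,1): flips 1 -> legal
(3,6): no bracket -> illegal
(4,1): no bracket -> illegal
(4,2): flips 1 -> legal
(5,1): no bracket -> illegal
(5,6): flips 1 -> legal
(6,0): no bracket -> illegal
(6,1): no bracket -> illegal
(6,3): flips 2 -> legal
(6,5): no bracket -> illegal
(7,0): no bracket -> illegal
(7,4): flips 2 -> legal
(7,5): no bracket -> illegal

Answer: (3,1) (4,2) (5,6) (6,3) (7,4)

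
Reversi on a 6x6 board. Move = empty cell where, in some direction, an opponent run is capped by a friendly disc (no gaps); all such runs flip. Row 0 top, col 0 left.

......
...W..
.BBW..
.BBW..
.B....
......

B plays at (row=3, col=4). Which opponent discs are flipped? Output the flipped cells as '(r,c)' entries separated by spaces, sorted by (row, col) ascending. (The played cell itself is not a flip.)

Answer: (3,3)

Derivation:
Dir NW: opp run (2,3), next='.' -> no flip
Dir N: first cell '.' (not opp) -> no flip
Dir NE: first cell '.' (not opp) -> no flip
Dir W: opp run (3,3) capped by B -> flip
Dir E: first cell '.' (not opp) -> no flip
Dir SW: first cell '.' (not opp) -> no flip
Dir S: first cell '.' (not opp) -> no flip
Dir SE: first cell '.' (not opp) -> no flip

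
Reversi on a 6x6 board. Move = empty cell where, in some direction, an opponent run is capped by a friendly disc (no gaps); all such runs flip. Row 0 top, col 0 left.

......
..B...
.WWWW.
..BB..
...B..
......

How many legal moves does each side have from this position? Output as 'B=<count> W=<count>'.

Answer: B=7 W=8

Derivation:
-- B to move --
(1,0): flips 1 -> legal
(1,1): flips 1 -> legal
(1,3): flips 1 -> legal
(1,4): flips 1 -> legal
(1,5): flips 1 -> legal
(2,0): no bracket -> illegal
(2,5): no bracket -> illegal
(3,0): flips 1 -> legal
(3,1): no bracket -> illegal
(3,4): flips 1 -> legal
(3,5): no bracket -> illegal
B mobility = 7
-- W to move --
(0,1): flips 1 -> legal
(0,2): flips 1 -> legal
(0,3): flips 1 -> legal
(1,1): no bracket -> illegal
(1,3): no bracket -> illegal
(3,1): no bracket -> illegal
(3,4): no bracket -> illegal
(4,1): flips 1 -> legal
(4,2): flips 2 -> legal
(4,4): flips 1 -> legal
(5,2): no bracket -> illegal
(5,3): flips 2 -> legal
(5,4): flips 2 -> legal
W mobility = 8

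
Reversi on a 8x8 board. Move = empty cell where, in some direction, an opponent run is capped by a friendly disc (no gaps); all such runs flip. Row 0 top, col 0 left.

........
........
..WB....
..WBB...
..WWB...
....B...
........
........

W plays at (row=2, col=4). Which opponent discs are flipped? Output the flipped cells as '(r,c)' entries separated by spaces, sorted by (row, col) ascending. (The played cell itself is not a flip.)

Answer: (2,3) (3,3)

Derivation:
Dir NW: first cell '.' (not opp) -> no flip
Dir N: first cell '.' (not opp) -> no flip
Dir NE: first cell '.' (not opp) -> no flip
Dir W: opp run (2,3) capped by W -> flip
Dir E: first cell '.' (not opp) -> no flip
Dir SW: opp run (3,3) capped by W -> flip
Dir S: opp run (3,4) (4,4) (5,4), next='.' -> no flip
Dir SE: first cell '.' (not opp) -> no flip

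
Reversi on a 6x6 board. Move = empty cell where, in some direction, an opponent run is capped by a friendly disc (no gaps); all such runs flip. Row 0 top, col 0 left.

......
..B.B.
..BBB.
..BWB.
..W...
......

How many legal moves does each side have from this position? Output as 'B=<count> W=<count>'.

Answer: B=4 W=6

Derivation:
-- B to move --
(3,1): no bracket -> illegal
(4,1): no bracket -> illegal
(4,3): flips 1 -> legal
(4,4): flips 1 -> legal
(5,1): flips 2 -> legal
(5,2): flips 1 -> legal
(5,3): no bracket -> illegal
B mobility = 4
-- W to move --
(0,1): no bracket -> illegal
(0,2): flips 3 -> legal
(0,3): no bracket -> illegal
(0,4): no bracket -> illegal
(0,5): no bracket -> illegal
(1,1): flips 1 -> legal
(1,3): flips 1 -> legal
(1,5): flips 1 -> legal
(2,1): no bracket -> illegal
(2,5): no bracket -> illegal
(3,1): flips 1 -> legal
(3,5): flips 1 -> legal
(4,1): no bracket -> illegal
(4,3): no bracket -> illegal
(4,4): no bracket -> illegal
(4,5): no bracket -> illegal
W mobility = 6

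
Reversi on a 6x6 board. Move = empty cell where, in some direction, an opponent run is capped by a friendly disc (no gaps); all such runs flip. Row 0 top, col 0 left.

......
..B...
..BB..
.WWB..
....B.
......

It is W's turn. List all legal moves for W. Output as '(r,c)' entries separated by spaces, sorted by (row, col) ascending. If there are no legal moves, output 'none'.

(0,1): no bracket -> illegal
(0,2): flips 2 -> legal
(0,3): no bracket -> illegal
(1,1): no bracket -> illegal
(1,3): flips 1 -> legal
(1,4): flips 1 -> legal
(2,1): no bracket -> illegal
(2,4): no bracket -> illegal
(3,4): flips 1 -> legal
(3,5): no bracket -> illegal
(4,2): no bracket -> illegal
(4,3): no bracket -> illegal
(4,5): no bracket -> illegal
(5,3): no bracket -> illegal
(5,4): no bracket -> illegal
(5,5): no bracket -> illegal

Answer: (0,2) (1,3) (1,4) (3,4)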